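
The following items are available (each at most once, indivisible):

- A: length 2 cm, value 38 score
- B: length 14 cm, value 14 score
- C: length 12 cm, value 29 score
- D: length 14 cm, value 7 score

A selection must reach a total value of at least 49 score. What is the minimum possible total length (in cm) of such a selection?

Subsets with value ≥ 49, sorted by total length:
- A+C: length 14, value 67
- A+B: length 16, value 52
Minimum length: 14 cm.

14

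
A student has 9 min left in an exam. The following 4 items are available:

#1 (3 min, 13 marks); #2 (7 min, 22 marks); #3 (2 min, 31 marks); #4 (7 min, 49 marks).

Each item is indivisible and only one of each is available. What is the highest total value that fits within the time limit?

80 marks

Check high-value combinations within 9 min:
- #3+#4: time 2+7=9, value 31+49=80
- #2+#3: time 7+2=9, value 22+31=53
- #4: time 7, value 49
- #1+#3: time 3+2=5, value 13+31=44
- #3: time 2, value 31
Best: 80 marks.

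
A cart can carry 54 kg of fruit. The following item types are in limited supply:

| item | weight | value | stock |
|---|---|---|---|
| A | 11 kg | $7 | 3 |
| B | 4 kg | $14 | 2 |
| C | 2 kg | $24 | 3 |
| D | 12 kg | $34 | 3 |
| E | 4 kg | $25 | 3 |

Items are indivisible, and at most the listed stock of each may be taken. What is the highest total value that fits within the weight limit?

$249

Top feasible selections:
- 3×C + 3×D + 3×E: weight 54, value 249
- 2×B + 3×C + 2×D + 3×E: weight 50, value 243
- 1×B + 3×C + 3×D + 2×E: weight 54, value 238
- 1×B + 3×C + 2×D + 3×E: weight 46, value 229
Best: $249.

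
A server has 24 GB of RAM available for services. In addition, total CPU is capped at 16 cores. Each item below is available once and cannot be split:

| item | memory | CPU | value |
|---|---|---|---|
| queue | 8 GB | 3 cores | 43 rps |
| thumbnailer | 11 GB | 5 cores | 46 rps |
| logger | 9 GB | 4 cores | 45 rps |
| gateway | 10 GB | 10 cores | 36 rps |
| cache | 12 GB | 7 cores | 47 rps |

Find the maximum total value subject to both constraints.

93 rps

Feasible sets respecting both limits:
- thumbnailer+cache: memory 23, CPU 12, value 93
- logger+cache: memory 21, CPU 11, value 92
- thumbnailer+logger: memory 20, CPU 9, value 91
Best: 93 rps.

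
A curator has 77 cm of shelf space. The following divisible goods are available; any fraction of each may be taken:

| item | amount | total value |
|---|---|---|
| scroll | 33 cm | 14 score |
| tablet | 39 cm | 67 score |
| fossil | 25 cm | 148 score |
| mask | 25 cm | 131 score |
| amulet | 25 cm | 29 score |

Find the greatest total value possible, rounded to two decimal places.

325.38

Take in order of value per unit:
- fossil (148/25 per unit): all 25 → value 148, running total 148.00
- mask (131/25 per unit): all 25 → value 131, running total 279.00
- tablet (67/39 per unit): 27 of 39 → value 27×67/39 = 46.3846, running total 325.38
Total 325.38.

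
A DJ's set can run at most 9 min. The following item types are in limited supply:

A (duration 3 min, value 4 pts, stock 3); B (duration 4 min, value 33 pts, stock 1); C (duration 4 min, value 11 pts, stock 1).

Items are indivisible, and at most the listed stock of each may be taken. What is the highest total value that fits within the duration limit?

44 pts

Top feasible selections:
- 1×B + 1×C: duration 8, value 44
- 1×A + 1×B: duration 7, value 37
- 1×B: duration 4, value 33
Best: 44 pts.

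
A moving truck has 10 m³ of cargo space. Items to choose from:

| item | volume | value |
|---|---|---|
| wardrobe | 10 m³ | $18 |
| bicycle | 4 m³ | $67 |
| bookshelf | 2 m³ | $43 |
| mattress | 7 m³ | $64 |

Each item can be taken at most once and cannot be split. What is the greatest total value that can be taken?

This is a 0/1 knapsack; check combinations near the capacity.
- bicycle+bookshelf: volume 4+2=6, value 67+43=110
- bookshelf+mattress: volume 2+7=9, value 43+64=107
- bicycle: volume 4, value 67
- mattress: volume 7, value 64
- bookshelf: volume 2, value 43
Best: $110.

$110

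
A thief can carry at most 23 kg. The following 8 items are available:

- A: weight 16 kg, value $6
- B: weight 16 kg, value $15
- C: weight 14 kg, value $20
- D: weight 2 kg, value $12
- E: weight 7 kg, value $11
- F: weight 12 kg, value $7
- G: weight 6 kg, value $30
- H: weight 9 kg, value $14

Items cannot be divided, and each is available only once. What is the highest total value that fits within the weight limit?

$62

This is a 0/1 knapsack; check combinations near the capacity.
- C+D+G: weight 14+2+6=22, value 20+12+30=62
- D+G+H: weight 2+6+9=17, value 12+30+14=56
- E+G+H: weight 7+6+9=22, value 11+30+14=55
Best: $62.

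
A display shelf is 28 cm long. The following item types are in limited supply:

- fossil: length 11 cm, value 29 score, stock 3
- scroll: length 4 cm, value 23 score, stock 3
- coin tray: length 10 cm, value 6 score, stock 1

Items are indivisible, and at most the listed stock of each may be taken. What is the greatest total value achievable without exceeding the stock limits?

Best selections within length 28 and stock limits:
- 1×fossil + 3×scroll: length 23, value 98
- 2×fossil + 1×scroll: length 26, value 81
Best: 98 score.

98 score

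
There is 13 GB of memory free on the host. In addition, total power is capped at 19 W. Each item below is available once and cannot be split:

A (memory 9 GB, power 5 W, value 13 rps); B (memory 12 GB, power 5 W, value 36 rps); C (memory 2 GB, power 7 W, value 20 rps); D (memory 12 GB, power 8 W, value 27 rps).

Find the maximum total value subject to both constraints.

36 rps

Feasible sets respecting both limits:
- B: memory 12, power 5, value 36
- A+C: memory 11, power 12, value 33
- D: memory 12, power 8, value 27
Best: 36 rps.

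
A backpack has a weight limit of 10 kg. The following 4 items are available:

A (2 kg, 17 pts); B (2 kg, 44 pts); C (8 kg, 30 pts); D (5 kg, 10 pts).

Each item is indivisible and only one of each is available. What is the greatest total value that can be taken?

74 pts

This is a 0/1 knapsack; check combinations near the capacity.
- B+C: weight 2+8=10, value 44+30=74
- A+B+D: weight 2+2+5=9, value 17+44+10=71
- A+B: weight 2+2=4, value 17+44=61
- B+D: weight 2+5=7, value 44+10=54
Best: 74 pts.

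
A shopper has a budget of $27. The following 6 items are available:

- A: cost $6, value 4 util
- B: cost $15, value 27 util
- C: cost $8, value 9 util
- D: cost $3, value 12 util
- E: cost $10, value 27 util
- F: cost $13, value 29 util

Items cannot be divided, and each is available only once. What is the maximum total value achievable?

Check high-value combinations within $27:
- D+E+F: cost 3+10+13=26, value 12+27+29=68
- E+F: cost 10+13=23, value 27+29=56
- B+E: cost 15+10=25, value 27+27=54
Best: 68 util.

68 util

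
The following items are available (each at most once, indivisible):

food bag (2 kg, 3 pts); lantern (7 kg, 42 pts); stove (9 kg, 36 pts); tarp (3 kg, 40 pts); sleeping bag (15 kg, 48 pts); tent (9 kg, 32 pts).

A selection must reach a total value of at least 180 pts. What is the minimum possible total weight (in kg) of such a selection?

43

Subsets with value ≥ 180, sorted by total weight:
- lantern+stove+tarp+sleeping bag+tent: weight 43, value 198
- food bag+lantern+stove+tarp+sleeping bag+tent: weight 45, value 201
Minimum weight: 43 kg.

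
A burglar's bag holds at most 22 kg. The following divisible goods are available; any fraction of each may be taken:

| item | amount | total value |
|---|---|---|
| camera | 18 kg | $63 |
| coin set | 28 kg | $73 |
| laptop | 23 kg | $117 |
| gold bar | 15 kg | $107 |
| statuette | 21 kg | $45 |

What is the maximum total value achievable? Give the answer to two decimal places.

142.61

Take in order of value per unit:
- gold bar (107/15 per unit): all 15 → value 107, running total 107.00
- laptop (117/23 per unit): 7 of 23 → value 7×117/23 = 35.6087, running total 142.61
Total 142.61.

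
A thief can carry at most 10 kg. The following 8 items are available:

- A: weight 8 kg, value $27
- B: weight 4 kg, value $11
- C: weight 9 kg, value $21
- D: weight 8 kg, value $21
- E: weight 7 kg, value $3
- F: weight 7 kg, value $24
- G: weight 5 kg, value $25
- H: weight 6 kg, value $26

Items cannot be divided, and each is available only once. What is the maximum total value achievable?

$37

Check high-value combinations within 10 kg:
- B+H: weight 4+6=10, value 11+26=37
- B+G: weight 4+5=9, value 11+25=36
- A: weight 8, value 27
Best: $37.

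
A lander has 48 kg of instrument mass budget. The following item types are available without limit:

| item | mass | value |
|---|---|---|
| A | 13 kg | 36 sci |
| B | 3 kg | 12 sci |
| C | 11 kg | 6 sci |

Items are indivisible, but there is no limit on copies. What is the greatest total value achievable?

Best value-per-unit is B at 12/3, and filling with it alone uses mass 16×3=48. No mix of the others beats 16×12 = 192.

192 sci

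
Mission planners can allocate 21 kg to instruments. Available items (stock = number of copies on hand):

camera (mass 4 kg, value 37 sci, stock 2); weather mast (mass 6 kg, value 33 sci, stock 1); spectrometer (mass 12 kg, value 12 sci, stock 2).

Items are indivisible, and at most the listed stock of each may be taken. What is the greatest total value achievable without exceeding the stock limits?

107 sci

Top feasible selections:
- 2×camera + 1×weather mast: mass 14, value 107
- 2×camera + 1×spectrometer: mass 20, value 86
- 2×camera: mass 8, value 74
- 1×camera + 1×weather mast: mass 10, value 70
Best: 107 sci.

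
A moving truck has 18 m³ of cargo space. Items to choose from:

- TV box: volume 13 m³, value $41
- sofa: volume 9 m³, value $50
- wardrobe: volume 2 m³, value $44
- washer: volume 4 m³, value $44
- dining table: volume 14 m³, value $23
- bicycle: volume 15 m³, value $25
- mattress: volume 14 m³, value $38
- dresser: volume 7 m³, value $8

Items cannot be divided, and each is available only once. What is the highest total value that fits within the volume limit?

Check high-value combinations within 18 m³:
- sofa+wardrobe+washer: volume 9+2+4=15, value 50+44+44=138
- sofa+wardrobe+dresser: volume 9+2+7=18, value 50+44+8=102
- wardrobe+washer+dresser: volume 2+4+7=13, value 44+44+8=96
Best: $138.

$138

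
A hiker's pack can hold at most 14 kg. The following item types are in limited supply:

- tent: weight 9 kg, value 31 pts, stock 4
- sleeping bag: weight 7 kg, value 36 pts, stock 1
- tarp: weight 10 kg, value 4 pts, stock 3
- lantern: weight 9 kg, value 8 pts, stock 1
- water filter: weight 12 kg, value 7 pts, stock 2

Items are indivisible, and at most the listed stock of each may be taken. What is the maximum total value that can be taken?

Top feasible selections:
- 1×sleeping bag: weight 7, value 36
- 1×tent: weight 9, value 31
- 1×lantern: weight 9, value 8
Best: 36 pts.

36 pts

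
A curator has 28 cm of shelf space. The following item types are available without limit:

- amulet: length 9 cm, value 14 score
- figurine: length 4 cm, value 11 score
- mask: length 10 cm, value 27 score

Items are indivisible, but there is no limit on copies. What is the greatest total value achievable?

Best value-per-unit is figurine at 11/4, and filling with it alone uses length 7×4=28. No mix of the others beats 7×11 = 77.

77 score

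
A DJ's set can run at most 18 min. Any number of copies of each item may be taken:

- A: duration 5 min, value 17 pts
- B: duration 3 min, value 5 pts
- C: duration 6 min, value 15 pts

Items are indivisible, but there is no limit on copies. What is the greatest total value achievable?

Best value-per-unit is A at 17/5; filling with it alone gives 3×17 = 51.
Optimal mix: 3×A + 1×B → duration 18, value 56.

56 pts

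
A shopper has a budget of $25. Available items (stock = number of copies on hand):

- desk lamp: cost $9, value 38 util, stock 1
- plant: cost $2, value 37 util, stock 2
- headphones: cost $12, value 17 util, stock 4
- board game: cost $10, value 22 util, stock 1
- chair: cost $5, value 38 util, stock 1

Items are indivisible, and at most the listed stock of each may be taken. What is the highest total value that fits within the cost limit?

150 util

Top feasible selections:
- 1×desk lamp + 2×plant + 1×chair: cost 18, value 150
- 2×plant + 1×board game + 1×chair: cost 19, value 134
- 1×desk lamp + 2×plant + 1×board game: cost 23, value 134
Best: 150 util.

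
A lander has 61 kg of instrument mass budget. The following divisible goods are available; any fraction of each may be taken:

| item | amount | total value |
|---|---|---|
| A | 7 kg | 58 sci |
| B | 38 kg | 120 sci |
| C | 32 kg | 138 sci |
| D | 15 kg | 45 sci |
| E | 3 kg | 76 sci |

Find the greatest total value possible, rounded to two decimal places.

332.00

Take in order of value per unit:
- E (76/3 per unit): all 3 → value 76, running total 76.00
- A (58/7 per unit): all 7 → value 58, running total 134.00
- C (138/32 per unit): all 32 → value 138, running total 272.00
- B (120/38 per unit): 19 of 38 → value 19×120/38 = 60.0000, running total 332.00
Total 332.00.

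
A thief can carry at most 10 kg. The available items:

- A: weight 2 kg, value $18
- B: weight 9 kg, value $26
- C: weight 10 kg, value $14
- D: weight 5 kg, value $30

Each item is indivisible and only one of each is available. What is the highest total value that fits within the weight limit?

Check high-value combinations within 10 kg:
- A+D: weight 2+5=7, value 18+30=48
- D: weight 5, value 30
- B: weight 9, value 26
- A: weight 2, value 18
- C: weight 10, value 14
Best: $48.

$48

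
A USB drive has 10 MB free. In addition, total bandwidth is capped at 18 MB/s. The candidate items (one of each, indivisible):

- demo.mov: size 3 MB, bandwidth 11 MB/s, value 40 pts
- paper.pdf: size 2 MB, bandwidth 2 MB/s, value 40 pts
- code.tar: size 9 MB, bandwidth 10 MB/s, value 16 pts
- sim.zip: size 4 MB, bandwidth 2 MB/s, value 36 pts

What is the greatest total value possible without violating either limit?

116 pts

Feasible sets respecting both limits:
- demo.mov+paper.pdf+sim.zip: size 9, bandwidth 15, value 116
- demo.mov+paper.pdf: size 5, bandwidth 13, value 80
- demo.mov+sim.zip: size 7, bandwidth 13, value 76
Best: 116 pts.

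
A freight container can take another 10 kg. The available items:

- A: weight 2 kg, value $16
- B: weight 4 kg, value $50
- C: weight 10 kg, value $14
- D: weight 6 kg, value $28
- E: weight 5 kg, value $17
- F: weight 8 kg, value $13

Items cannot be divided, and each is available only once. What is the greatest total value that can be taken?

Check high-value combinations within 10 kg:
- B+D: weight 4+6=10, value 50+28=78
- B+E: weight 4+5=9, value 50+17=67
- A+B: weight 2+4=6, value 16+50=66
Best: $78.

$78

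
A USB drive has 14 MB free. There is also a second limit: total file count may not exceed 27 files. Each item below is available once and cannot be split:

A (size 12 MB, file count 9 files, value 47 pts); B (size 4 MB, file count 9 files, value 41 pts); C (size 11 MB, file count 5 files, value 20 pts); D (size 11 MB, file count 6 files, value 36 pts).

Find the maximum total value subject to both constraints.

Feasible sets respecting both limits:
- A: size 12, file count 9, value 47
- B: size 4, file count 9, value 41
- D: size 11, file count 6, value 36
Best: 47 pts.

47 pts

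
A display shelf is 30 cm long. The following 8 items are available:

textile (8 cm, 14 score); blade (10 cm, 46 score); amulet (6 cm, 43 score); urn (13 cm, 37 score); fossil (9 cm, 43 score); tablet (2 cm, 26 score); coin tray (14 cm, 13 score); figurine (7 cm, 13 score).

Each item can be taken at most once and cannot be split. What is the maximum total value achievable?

This is a 0/1 knapsack; check combinations near the capacity.
- blade+amulet+fossil+tablet: length 10+6+9+2=27, value 46+43+43+26=158
- amulet+urn+fossil+tablet: length 6+13+9+2=30, value 43+37+43+26=149
- blade+amulet+fossil: length 10+6+9=25, value 46+43+43=132
Best: 158 score.

158 score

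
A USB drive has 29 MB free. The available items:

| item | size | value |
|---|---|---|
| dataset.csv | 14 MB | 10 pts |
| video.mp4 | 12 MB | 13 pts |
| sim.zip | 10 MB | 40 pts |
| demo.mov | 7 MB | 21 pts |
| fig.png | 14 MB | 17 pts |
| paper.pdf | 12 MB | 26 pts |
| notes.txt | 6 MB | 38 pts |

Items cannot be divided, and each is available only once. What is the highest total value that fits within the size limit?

Check high-value combinations within 29 MB:
- sim.zip+paper.pdf+notes.txt: size 10+12+6=28, value 40+26+38=104
- sim.zip+demo.mov+notes.txt: size 10+7+6=23, value 40+21+38=99
- video.mp4+sim.zip+notes.txt: size 12+10+6=28, value 13+40+38=91
- sim.zip+demo.mov+paper.pdf: size 10+7+12=29, value 40+21+26=87
- demo.mov+paper.pdf+notes.txt: size 7+12+6=25, value 21+26+38=85
Best: 104 pts.

104 pts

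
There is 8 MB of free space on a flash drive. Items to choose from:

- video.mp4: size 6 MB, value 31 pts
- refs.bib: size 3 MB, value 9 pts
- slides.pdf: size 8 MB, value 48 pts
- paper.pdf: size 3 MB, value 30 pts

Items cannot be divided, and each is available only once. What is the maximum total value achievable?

Check high-value combinations within 8 MB:
- slides.pdf: size 8, value 48
- refs.bib+paper.pdf: size 3+3=6, value 9+30=39
- video.mp4: size 6, value 31
Best: 48 pts.

48 pts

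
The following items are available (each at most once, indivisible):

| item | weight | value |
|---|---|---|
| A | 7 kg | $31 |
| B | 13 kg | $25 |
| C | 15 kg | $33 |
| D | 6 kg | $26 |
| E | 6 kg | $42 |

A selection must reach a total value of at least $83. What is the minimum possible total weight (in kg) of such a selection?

19

Subsets with value ≥ 83, sorted by total weight:
- A+D+E: weight 19, value 99
- B+D+E: weight 25, value 93
- A+B+E: weight 26, value 98
Minimum weight: 19 kg.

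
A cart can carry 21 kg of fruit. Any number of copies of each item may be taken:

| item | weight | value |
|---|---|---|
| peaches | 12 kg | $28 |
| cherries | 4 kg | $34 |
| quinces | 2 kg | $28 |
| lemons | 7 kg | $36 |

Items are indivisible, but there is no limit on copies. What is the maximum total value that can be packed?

$280

Best value-per-unit is quinces at 28/2, and filling with it alone uses weight 10×2=20. No mix of the others beats 10×28 = 280.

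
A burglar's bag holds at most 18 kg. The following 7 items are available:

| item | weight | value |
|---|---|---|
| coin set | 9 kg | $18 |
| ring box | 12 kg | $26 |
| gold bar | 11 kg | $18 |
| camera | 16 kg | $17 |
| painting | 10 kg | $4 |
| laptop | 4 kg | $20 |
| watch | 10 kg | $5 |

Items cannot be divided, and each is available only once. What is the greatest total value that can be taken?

This is a 0/1 knapsack; check combinations near the capacity.
- ring box+laptop: weight 12+4=16, value 26+20=46
- coin set+laptop: weight 9+4=13, value 18+20=38
- gold bar+laptop: weight 11+4=15, value 18+20=38
- ring box: weight 12, value 26
Best: $46.

$46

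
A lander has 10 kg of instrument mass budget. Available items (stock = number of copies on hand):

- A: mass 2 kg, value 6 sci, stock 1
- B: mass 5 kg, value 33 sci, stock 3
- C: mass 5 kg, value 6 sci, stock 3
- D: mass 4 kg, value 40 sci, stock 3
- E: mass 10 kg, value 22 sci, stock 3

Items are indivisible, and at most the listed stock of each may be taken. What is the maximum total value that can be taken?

86 sci

Top feasible selections:
- 1×A + 2×D: mass 10, value 86
- 2×D: mass 8, value 80
- 1×B + 1×D: mass 9, value 73
- 2×B: mass 10, value 66
Best: 86 sci.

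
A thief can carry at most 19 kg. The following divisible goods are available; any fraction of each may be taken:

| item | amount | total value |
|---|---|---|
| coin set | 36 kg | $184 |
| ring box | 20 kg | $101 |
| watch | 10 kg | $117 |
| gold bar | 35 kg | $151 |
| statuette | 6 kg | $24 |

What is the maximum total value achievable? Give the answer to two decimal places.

163.00

Take in order of value per unit:
- watch (117/10 per unit): all 10 → value 117, running total 117.00
- coin set (184/36 per unit): 9 of 36 → value 9×184/36 = 46.0000, running total 163.00
Total 163.00.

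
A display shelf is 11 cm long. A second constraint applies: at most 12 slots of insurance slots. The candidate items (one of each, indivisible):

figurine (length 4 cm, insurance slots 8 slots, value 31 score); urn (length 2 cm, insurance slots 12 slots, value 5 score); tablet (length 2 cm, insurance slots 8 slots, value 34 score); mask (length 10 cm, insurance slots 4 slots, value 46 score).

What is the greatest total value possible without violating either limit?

Feasible sets respecting both limits:
- mask: length 10, insurance slots 4, value 46
- tablet: length 2, insurance slots 8, value 34
- figurine: length 4, insurance slots 8, value 31
Best: 46 score.

46 score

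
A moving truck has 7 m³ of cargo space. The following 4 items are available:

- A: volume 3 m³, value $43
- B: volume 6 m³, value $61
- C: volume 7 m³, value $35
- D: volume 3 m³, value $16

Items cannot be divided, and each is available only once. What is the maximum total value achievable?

Check high-value combinations within 7 m³:
- B: volume 6, value 61
- A+D: volume 3+3=6, value 43+16=59
- A: volume 3, value 43
- C: volume 7, value 35
Best: $61.

$61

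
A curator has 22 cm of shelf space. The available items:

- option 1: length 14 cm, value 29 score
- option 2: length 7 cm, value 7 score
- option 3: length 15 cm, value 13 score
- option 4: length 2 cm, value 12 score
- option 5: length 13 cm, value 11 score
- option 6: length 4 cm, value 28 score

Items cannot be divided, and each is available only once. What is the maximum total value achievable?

69 score

Check high-value combinations within 22 cm:
- option 1+option 4+option 6: length 14+2+4=20, value 29+12+28=69
- option 1+option 6: length 14+4=18, value 29+28=57
- option 3+option 4+option 6: length 15+2+4=21, value 13+12+28=53
- option 4+option 5+option 6: length 2+13+4=19, value 12+11+28=51
Best: 69 score.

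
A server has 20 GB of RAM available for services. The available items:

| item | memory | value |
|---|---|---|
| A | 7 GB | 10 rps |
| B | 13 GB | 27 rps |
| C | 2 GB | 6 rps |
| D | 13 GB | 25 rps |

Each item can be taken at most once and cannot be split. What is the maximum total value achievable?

Check high-value combinations within 20 GB:
- A+B: memory 7+13=20, value 10+27=37
- A+D: memory 7+13=20, value 10+25=35
- B+C: memory 13+2=15, value 27+6=33
Best: 37 rps.

37 rps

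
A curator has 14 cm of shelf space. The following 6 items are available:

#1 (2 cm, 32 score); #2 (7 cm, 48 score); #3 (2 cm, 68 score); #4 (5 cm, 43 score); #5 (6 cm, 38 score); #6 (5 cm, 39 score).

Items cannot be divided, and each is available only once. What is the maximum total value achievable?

Check high-value combinations within 14 cm:
- #1+#3+#4+#6: length 2+2+5+5=14, value 32+68+43+39=182
- #2+#3+#4: length 7+2+5=14, value 48+68+43=159
- #2+#3+#6: length 7+2+5=14, value 48+68+39=155
- #3+#4+#6: length 2+5+5=12, value 68+43+39=150
- #3+#4+#5: length 2+5+6=13, value 68+43+38=149
Best: 182 score.

182 score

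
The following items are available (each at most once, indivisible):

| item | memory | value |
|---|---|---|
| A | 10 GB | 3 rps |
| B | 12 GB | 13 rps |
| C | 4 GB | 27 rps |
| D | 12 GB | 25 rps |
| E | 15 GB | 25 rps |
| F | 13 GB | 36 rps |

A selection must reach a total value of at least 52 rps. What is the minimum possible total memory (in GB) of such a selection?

Subsets with value ≥ 52, sorted by total memory:
- C+D: memory 16, value 52
- C+F: memory 17, value 63
- C+E: memory 19, value 52
- D+F: memory 25, value 61
Minimum memory: 16 GB.

16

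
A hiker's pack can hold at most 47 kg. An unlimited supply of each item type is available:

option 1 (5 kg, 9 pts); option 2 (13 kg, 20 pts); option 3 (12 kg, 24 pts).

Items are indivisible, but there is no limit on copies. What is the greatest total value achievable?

Best value-per-unit is option 3 at 24/12; filling with it alone gives 3×24 = 72.
Optimal mix: 2×option 1 + 3×option 3 → weight 46, value 90.

90 pts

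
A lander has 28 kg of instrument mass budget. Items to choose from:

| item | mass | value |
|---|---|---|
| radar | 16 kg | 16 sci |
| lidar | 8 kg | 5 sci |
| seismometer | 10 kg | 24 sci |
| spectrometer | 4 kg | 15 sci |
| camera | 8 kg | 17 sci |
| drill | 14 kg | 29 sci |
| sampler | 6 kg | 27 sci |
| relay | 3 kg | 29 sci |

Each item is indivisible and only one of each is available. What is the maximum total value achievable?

Check high-value combinations within 28 kg:
- spectrometer+drill+sampler+relay: mass 4+14+6+3=27, value 15+29+27+29=100
- seismometer+camera+sampler+relay: mass 10+8+6+3=27, value 24+17+27+29=97
- seismometer+spectrometer+sampler+relay: mass 10+4+6+3=23, value 24+15+27+29=95
Best: 100 sci.

100 sci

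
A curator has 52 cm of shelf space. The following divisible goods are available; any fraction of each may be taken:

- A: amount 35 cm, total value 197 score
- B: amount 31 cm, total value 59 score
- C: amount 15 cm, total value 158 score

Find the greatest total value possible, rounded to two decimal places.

Take in order of value per unit:
- C (158/15 per unit): all 15 → value 158, running total 158.00
- A (197/35 per unit): all 35 → value 197, running total 355.00
- B (59/31 per unit): 2 of 31 → value 2×59/31 = 3.8065, running total 358.81
Total 358.81.

358.81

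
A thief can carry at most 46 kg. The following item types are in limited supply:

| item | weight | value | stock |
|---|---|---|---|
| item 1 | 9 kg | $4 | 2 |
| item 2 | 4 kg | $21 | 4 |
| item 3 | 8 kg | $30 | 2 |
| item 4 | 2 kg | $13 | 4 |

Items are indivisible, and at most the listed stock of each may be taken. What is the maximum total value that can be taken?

$196

Best selections within weight 46 and stock limits:
- 4×item 2 + 2×item 3 + 4×item 4: weight 40, value 196
- 4×item 2 + 2×item 3 + 3×item 4: weight 38, value 183
Best: $196.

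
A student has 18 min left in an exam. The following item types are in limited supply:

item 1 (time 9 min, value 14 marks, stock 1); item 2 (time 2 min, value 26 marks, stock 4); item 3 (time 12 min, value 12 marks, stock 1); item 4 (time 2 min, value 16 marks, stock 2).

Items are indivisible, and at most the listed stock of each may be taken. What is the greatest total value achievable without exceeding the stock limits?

Top feasible selections:
- 4×item 2 + 2×item 4: time 12, value 136
- 4×item 2 + 1×item 4: time 10, value 120
Best: 136 marks.

136 marks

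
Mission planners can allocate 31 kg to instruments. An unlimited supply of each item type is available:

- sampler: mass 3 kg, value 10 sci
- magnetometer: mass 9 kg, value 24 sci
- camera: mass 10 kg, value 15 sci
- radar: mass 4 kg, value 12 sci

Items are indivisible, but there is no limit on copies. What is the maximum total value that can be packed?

102 sci

Best value-per-unit is sampler at 10/3; filling with it alone gives 10×10 = 100.
Optimal mix: 9×sampler + 1×radar → mass 31, value 102.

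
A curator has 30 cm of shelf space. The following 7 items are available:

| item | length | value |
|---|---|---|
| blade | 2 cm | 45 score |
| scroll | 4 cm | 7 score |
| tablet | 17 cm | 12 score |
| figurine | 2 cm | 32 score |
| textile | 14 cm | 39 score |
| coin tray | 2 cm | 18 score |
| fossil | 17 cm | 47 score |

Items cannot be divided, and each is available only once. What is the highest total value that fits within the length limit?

149 score

This is a 0/1 knapsack; check combinations near the capacity.
- blade+scroll+figurine+coin tray+fossil: length 2+4+2+2+17=27, value 45+7+32+18+47=149
- blade+figurine+coin tray+fossil: length 2+2+2+17=23, value 45+32+18+47=142
- blade+scroll+figurine+textile+coin tray: length 2+4+2+14+2=24, value 45+7+32+39+18=141
- blade+figurine+textile+coin tray: length 2+2+14+2=20, value 45+32+39+18=134
Best: 149 score.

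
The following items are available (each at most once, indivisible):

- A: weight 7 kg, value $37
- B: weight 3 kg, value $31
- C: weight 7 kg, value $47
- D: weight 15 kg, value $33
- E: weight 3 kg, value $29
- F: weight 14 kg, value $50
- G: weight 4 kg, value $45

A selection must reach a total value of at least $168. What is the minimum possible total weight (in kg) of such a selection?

Subsets with value ≥ 168, sorted by total weight:
- A+B+C+E+G: weight 24, value 189
- B+C+F+G: weight 28, value 173
Minimum weight: 24 kg.

24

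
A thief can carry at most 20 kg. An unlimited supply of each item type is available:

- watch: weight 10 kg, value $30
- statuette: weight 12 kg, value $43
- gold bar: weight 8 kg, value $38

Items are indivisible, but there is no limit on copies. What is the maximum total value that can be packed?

Best value-per-unit is gold bar at 38/8; filling with it alone gives 2×38 = 76.
Optimal mix: 1×statuette + 1×gold bar → weight 20, value 81.

$81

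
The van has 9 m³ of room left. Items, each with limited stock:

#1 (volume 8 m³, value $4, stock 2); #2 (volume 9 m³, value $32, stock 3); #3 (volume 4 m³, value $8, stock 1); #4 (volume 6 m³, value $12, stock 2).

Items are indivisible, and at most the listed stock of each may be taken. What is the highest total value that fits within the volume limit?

Best selections within volume 9 and stock limits:
- 1×#2: volume 9, value 32
- 1×#4: volume 6, value 12
- 1×#3: volume 4, value 8
- 1×#1: volume 8, value 4
Best: $32.

$32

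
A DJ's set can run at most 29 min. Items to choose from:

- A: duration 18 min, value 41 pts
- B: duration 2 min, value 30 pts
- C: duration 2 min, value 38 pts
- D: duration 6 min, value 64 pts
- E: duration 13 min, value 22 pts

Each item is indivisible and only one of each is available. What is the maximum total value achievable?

173 pts

Check high-value combinations within 29 min:
- A+B+C+D: duration 18+2+2+6=28, value 41+30+38+64=173
- B+C+D+E: duration 2+2+6+13=23, value 30+38+64+22=154
- A+C+D: duration 18+2+6=26, value 41+38+64=143
- A+B+D: duration 18+2+6=26, value 41+30+64=135
Best: 173 pts.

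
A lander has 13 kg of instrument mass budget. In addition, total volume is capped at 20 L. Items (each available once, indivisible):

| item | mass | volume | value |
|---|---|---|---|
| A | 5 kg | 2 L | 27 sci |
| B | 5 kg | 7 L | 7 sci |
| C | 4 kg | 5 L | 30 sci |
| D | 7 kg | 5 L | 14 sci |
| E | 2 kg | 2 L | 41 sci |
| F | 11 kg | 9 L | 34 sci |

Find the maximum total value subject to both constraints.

Feasible sets respecting both limits:
- A+C+E: mass 11, volume 9, value 98
- C+D+E: mass 13, volume 12, value 85
- B+C+E: mass 11, volume 14, value 78
Best: 98 sci.

98 sci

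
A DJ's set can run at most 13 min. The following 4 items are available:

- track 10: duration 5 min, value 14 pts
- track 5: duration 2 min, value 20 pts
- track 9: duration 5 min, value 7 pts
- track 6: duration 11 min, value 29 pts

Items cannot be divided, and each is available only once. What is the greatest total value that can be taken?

Check high-value combinations within 13 min:
- track 5+track 6: duration 2+11=13, value 20+29=49
- track 10+track 5+track 9: duration 5+2+5=12, value 14+20+7=41
- track 10+track 5: duration 5+2=7, value 14+20=34
- track 6: duration 11, value 29
- track 5+track 9: duration 2+5=7, value 20+7=27
Best: 49 pts.

49 pts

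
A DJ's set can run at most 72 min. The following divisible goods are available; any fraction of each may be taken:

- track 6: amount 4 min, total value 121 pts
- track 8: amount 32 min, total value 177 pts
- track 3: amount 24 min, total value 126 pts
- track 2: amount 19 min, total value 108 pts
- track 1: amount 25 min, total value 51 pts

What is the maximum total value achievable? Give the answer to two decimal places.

Take in order of value per unit:
- track 6 (121/4 per unit): all 4 → value 121, running total 121.00
- track 2 (108/19 per unit): all 19 → value 108, running total 229.00
- track 8 (177/32 per unit): all 32 → value 177, running total 406.00
- track 3 (126/24 per unit): 17 of 24 → value 17×126/24 = 89.2500, running total 495.25
Total 495.25.

495.25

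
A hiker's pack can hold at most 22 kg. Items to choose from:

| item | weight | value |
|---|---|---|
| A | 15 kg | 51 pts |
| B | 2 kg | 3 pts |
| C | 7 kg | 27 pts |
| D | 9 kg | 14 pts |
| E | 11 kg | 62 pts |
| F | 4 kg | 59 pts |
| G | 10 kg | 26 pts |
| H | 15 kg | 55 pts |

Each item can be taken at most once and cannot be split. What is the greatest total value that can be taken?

Check high-value combinations within 22 kg:
- C+E+F: weight 7+11+4=22, value 27+62+59=148
- B+E+F: weight 2+11+4=17, value 3+62+59=124
- E+F: weight 11+4=15, value 62+59=121
Best: 148 pts.

148 pts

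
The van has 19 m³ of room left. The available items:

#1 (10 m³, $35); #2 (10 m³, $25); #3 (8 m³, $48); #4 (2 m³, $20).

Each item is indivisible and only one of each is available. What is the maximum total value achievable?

$83

This is a 0/1 knapsack; check combinations near the capacity.
- #1+#3: volume 10+8=18, value 35+48=83
- #2+#3: volume 10+8=18, value 25+48=73
- #3+#4: volume 8+2=10, value 48+20=68
- #1+#4: volume 10+2=12, value 35+20=55
- #3: volume 8, value 48
Best: $83.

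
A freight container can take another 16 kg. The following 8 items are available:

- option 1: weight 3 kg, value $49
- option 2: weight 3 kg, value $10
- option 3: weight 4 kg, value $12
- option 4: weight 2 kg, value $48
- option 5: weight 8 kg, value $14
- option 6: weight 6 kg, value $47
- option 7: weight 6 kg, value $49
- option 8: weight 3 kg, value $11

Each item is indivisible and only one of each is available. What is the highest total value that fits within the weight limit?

Check high-value combinations within 16 kg:
- option 1+option 3+option 4+option 7: weight 3+4+2+6=15, value 49+12+48+49=158
- option 1+option 4+option 7+option 8: weight 3+2+6+3=14, value 49+48+49+11=157
- option 1+option 2+option 4+option 7: weight 3+3+2+6=14, value 49+10+48+49=156
- option 1+option 3+option 4+option 6: weight 3+4+2+6=15, value 49+12+48+47=156
Best: $158.

$158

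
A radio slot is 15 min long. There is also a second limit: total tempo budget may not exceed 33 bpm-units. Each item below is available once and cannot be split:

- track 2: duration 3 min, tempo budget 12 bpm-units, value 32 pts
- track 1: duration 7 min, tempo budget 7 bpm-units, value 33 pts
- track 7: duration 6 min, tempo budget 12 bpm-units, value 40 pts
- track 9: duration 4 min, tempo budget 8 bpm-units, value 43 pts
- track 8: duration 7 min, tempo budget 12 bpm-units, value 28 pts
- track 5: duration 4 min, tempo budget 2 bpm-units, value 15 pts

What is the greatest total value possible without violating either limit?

Feasible sets respecting both limits:
- track 2+track 7+track 9: duration 13, tempo budget 32, value 115
- track 2+track 1+track 9: duration 14, tempo budget 27, value 108
- track 2+track 9+track 8: duration 14, tempo budget 32, value 103
- track 7+track 9+track 5: duration 14, tempo budget 22, value 98
Best: 115 pts.

115 pts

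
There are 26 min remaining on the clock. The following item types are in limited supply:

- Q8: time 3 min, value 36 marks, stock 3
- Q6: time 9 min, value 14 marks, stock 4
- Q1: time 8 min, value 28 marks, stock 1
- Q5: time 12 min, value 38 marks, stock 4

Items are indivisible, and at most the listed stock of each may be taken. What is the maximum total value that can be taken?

150 marks

Top feasible selections:
- 3×Q8 + 1×Q6 + 1×Q1: time 26, value 150
- 3×Q8 + 1×Q5: time 21, value 146
Best: 150 marks.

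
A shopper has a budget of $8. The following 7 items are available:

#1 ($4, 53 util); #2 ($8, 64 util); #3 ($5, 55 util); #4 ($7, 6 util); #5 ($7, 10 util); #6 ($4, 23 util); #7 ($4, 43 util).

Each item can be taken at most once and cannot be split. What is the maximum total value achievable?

Check high-value combinations within $8:
- #1+#7: cost 4+4=8, value 53+43=96
- #1+#6: cost 4+4=8, value 53+23=76
- #6+#7: cost 4+4=8, value 23+43=66
Best: 96 util.

96 util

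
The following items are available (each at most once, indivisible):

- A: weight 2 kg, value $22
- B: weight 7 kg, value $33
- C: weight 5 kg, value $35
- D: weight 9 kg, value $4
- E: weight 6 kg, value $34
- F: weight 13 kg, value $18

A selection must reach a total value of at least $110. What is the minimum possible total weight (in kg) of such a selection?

20

Subsets with value ≥ 110, sorted by total weight:
- A+B+C+E: weight 20, value 124
- A+B+C+D+E: weight 29, value 128
- B+C+E+F: weight 31, value 120
Minimum weight: 20 kg.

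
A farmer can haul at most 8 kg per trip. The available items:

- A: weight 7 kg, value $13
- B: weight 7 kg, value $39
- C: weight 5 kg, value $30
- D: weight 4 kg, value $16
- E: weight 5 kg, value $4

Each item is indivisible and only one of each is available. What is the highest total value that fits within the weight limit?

Check high-value combinations within 8 kg:
- B: weight 7, value 39
- C: weight 5, value 30
- D: weight 4, value 16
- A: weight 7, value 13
Best: $39.

$39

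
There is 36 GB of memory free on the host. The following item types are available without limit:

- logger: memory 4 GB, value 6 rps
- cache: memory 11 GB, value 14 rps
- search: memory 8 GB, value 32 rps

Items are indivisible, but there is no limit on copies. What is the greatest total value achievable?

134 rps

Best value-per-unit is search at 32/8; filling with it alone gives 4×32 = 128.
Optimal mix: 1×logger + 4×search → memory 36, value 134.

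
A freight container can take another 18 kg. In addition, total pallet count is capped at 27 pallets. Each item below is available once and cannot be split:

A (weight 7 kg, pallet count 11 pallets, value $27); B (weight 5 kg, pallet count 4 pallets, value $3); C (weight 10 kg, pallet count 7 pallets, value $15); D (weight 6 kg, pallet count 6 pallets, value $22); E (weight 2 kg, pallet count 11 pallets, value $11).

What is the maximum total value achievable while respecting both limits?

Feasible sets respecting both limits:
- A+B+D: weight 18, pallet count 21, value 52
- A+D: weight 13, pallet count 17, value 49
- C+D+E: weight 18, pallet count 24, value 48
Best: $52.

$52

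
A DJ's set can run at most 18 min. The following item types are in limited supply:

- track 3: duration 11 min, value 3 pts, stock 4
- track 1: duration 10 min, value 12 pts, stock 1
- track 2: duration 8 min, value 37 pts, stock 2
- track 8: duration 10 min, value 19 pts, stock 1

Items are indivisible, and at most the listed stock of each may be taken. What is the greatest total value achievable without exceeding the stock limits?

Top feasible selections:
- 2×track 2: duration 16, value 74
- 1×track 2 + 1×track 8: duration 18, value 56
- 1×track 1 + 1×track 2: duration 18, value 49
- 1×track 2: duration 8, value 37
Best: 74 pts.

74 pts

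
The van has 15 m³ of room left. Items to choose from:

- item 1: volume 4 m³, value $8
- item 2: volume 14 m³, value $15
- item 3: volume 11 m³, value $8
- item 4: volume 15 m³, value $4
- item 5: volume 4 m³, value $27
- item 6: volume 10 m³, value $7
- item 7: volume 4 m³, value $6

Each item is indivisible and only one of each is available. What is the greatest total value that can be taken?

$41

Check high-value combinations within 15 m³:
- item 1+item 5+item 7: volume 4+4+4=12, value 8+27+6=41
- item 1+item 5: volume 4+4=8, value 8+27=35
- item 3+item 5: volume 11+4=15, value 8+27=35
Best: $41.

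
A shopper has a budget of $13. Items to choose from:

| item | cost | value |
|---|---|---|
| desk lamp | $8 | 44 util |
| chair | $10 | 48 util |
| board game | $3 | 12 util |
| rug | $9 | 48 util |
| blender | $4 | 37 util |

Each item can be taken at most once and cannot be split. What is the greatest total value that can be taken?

85 util

This is a 0/1 knapsack; check combinations near the capacity.
- rug+blender: cost 9+4=13, value 48+37=85
- desk lamp+blender: cost 8+4=12, value 44+37=81
- board game+rug: cost 3+9=12, value 12+48=60
- chair+board game: cost 10+3=13, value 48+12=60
Best: 85 util.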